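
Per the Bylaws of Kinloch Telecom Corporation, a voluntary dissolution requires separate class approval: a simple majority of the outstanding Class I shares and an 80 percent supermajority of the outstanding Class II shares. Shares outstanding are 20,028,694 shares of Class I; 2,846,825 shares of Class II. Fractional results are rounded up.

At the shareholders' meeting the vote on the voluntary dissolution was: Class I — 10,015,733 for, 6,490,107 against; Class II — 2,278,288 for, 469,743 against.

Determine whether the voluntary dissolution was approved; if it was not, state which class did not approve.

Approved — every class gave the required vote.

Class I: a majority of 20028694 is 10014348; 10,014,348 required, 10,015,733 in favor — approved.
Class II: 4/5 of 2846825 = 2277460; 2,277,460 required, 2,278,288 in favor — approved.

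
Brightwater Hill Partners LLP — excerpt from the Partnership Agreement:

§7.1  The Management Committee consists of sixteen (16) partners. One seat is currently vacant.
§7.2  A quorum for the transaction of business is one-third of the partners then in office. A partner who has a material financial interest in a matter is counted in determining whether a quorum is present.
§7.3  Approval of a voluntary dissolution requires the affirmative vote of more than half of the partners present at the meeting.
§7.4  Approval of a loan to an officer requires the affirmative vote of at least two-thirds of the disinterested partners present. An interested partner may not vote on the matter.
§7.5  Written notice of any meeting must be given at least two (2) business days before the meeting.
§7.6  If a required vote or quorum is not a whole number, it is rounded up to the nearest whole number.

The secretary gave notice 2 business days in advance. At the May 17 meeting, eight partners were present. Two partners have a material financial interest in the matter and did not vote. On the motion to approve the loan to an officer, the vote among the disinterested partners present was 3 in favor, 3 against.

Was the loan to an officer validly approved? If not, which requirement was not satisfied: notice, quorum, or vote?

Notice: 2 business days given; 2 required (2 ≥ 2). Satisfied.
Quorum: 8 present (interested partners count toward quorum); quorum is 5. Satisfied.
Vote: the loan to an officer requires two-thirds of the disinterested partners present (8 − 2 = 6). 2/3 of 6 = 4, so 4 affirmative votes are needed; 3 voted in favor. Not satisfied.

Invalid — vote requirement not satisfied.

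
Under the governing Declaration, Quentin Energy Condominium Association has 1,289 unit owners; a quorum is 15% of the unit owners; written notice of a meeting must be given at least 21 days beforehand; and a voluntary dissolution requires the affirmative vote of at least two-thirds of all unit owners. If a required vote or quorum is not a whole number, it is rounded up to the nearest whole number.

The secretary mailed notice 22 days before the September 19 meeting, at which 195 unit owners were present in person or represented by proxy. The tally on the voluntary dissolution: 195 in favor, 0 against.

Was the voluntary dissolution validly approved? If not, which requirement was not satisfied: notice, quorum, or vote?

Notice: 22 days given; 21 required. Satisfied.
Quorum: 15% of 1,289 = 193.35, rounded up to 194; 195 present. Satisfied.
Vote: requires two-thirds of all unit owners (1,289); 2/3 of 1289 = 859.33, rounded up to 860, so 860 needed; 195 in favor. Not satisfied.

Invalid — vote requirement not satisfied.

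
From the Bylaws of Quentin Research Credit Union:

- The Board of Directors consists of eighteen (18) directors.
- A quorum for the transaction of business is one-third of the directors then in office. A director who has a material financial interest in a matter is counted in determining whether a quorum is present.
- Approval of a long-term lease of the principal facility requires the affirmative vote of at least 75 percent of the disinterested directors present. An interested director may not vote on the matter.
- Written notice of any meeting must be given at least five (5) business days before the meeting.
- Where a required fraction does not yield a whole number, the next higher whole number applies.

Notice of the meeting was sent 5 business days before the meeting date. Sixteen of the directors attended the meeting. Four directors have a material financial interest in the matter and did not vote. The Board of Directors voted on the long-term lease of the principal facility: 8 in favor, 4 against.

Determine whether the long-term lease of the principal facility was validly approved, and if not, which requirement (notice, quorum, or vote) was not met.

Notice: 5 business days given; 5 required (5 ≥ 5). Satisfied.
Quorum: 16 present (interested directors count toward quorum); quorum is 6. Satisfied.
Vote: the long-term lease of the principal facility requires three-fourths of the disinterested directors present (16 − 4 = 12). 3/4 of 12 = 9, so 9 affirmative votes are needed; 8 voted in favor. Not satisfied.

Invalid — vote requirement not satisfied.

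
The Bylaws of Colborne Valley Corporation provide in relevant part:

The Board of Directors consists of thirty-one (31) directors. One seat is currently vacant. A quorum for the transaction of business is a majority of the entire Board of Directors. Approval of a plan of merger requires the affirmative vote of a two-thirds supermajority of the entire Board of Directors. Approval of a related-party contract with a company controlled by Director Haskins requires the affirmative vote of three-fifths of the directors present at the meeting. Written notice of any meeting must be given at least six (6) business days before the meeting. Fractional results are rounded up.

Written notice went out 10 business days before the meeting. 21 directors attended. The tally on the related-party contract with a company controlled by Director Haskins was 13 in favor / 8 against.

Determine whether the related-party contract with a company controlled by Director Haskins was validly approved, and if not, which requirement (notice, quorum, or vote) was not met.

Valid — all requirements satisfied.

Notice: 10 business days given; 6 required (10 ≥ 6). Satisfied.
Quorum: 21 present; quorum is 16. Satisfied.
Vote: the related-party contract with a company controlled by Director Haskins requires three-fifths of the directors present (21). 3/5 of 21 = 12.60, rounded up to 13, so 13 affirmative votes are needed; 13 voted in favor. Satisfied.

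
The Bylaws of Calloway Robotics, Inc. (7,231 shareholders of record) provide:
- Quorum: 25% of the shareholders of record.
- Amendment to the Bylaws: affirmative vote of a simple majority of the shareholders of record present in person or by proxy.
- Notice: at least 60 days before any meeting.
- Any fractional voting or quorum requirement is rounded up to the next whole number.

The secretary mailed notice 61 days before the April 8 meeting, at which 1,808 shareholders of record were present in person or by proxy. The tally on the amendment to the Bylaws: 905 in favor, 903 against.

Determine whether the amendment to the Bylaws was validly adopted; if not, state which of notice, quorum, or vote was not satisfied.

Valid — all requirements satisfied.

Notice: 61 days given; 60 required. Satisfied.
Quorum: 25% of 7,231 = 1,807.75, rounded up to 1,808; 1,808 present. Satisfied.
Vote: requires a majority of those present (1,808); a majority of 1808 is 905, so 905 needed; 905 in favor. Satisfied.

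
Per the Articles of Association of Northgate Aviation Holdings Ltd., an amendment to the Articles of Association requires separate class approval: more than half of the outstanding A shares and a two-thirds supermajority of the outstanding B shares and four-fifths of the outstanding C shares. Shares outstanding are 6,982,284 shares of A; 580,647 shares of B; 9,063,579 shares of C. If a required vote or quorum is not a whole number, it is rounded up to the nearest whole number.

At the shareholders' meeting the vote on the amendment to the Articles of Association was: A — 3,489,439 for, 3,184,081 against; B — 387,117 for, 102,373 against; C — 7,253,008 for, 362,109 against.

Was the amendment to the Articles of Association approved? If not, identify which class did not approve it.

Not approved — the A shares did not give the required vote.

A: a majority of 6982284 is 3491143; 3,491,143 required, 3,489,439 in favor — not approved.
B: 2/3 of 580647 = 387098; 387,098 required, 387,117 in favor — approved.
C: 4/5 of 9063579 = 7250863.20, rounded up to 7250864; 7,250,864 required, 7,253,008 in favor — approved.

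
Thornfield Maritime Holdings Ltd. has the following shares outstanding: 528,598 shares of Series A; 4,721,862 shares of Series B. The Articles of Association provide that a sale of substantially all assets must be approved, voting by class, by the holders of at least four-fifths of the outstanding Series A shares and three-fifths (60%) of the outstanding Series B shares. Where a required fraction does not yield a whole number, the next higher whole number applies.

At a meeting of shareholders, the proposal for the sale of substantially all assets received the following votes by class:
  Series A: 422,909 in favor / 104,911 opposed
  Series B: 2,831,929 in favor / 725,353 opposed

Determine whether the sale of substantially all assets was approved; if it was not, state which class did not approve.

Not approved — the Series B shares did not give the required vote.

Series A: 4/5 of 528598 = 422878.40, rounded up to 422879; 422,879 required, 422,909 in favor — approved.
Series B: 3/5 of 4721862 = 2833117.20, rounded up to 2833118; 2,833,118 required, 2,831,929 in favor — not approved.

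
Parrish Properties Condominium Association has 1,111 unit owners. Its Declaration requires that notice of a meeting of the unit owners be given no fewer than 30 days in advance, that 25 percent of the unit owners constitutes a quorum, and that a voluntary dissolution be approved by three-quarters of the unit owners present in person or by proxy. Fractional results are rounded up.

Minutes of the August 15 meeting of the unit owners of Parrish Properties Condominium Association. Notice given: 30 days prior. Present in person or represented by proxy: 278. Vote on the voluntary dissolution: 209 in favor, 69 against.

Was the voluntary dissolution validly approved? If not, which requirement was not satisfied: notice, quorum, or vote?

Valid — all requirements satisfied.

Notice: 30 days given; 30 required. Satisfied.
Quorum: 25% of 1,111 = 277.75, rounded up to 278; 278 present. Satisfied.
Vote: requires three-fourths of those present (278); 3/4 of 278 = 208.50, rounded up to 209, so 209 needed; 209 in favor. Satisfied.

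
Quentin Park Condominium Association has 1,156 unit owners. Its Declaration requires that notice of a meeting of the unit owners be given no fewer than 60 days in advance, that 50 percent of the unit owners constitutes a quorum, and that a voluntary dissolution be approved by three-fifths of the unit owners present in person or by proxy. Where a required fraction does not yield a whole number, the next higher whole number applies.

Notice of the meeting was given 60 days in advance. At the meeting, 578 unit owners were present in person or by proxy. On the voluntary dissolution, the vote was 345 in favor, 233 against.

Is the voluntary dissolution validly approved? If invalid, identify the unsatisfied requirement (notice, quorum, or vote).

Notice: 60 days given; 60 required. Satisfied.
Quorum: 50% of 1,156 = 578; 578 present. Satisfied.
Vote: requires three-fifths of those present (578); 3/5 of 578 = 346.80, rounded up to 347, so 347 needed; 345 in favor. Not satisfied.

Invalid — vote requirement not satisfied.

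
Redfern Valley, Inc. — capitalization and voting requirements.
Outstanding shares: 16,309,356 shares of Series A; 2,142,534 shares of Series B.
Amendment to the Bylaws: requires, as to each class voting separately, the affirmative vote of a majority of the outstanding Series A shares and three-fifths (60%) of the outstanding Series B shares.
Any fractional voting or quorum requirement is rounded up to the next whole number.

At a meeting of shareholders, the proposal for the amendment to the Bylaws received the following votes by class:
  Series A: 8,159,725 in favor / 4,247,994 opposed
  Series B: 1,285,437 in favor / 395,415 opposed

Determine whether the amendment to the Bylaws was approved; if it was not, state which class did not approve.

Series A: a majority of 16309356 is 8154679; 8,154,679 required, 8,159,725 in favor — approved.
Series B: 3/5 of 2142534 = 1285520.40, rounded up to 1285521; 1,285,521 required, 1,285,437 in favor — not approved.

Not approved — the Series B shares did not give the required vote.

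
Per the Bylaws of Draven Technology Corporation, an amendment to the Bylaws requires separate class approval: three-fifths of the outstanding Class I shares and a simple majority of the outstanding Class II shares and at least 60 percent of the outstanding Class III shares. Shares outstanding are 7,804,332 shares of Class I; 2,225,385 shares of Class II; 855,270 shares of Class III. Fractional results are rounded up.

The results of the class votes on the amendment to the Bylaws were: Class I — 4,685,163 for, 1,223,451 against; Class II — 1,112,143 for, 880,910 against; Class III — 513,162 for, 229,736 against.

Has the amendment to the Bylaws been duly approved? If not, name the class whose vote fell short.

Class I: 3/5 of 7804332 = 4682599.20, rounded up to 4682600; 4,682,600 required, 4,685,163 in favor — approved.
Class II: a majority of 2225385 is 1112693; 1,112,693 required, 1,112,143 in favor — not approved.
Class III: 3/5 of 855270 = 513162; 513,162 required, 513,162 in favor — approved.

Not approved — the Class II shares did not give the required vote.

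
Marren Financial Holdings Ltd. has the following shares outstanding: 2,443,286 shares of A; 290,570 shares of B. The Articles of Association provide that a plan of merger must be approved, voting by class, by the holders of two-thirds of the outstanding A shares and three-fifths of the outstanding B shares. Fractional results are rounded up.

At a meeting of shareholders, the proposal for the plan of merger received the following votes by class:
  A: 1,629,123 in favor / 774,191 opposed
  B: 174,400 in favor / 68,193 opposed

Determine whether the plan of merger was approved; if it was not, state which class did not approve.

Approved — every class gave the required vote.

A: 2/3 of 2443286 = 1628857.33, rounded up to 1628858; 1,628,858 required, 1,629,123 in favor — approved.
B: 3/5 of 290570 = 174342; 174,342 required, 174,400 in favor — approved.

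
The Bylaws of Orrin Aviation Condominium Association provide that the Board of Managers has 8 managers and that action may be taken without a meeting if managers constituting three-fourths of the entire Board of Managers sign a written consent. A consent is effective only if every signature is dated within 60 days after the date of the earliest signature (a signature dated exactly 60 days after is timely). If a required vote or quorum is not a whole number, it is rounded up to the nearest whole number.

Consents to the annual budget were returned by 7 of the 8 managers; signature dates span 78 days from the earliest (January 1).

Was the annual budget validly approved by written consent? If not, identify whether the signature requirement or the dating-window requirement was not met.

Not effective — dating-window requirement not satisfied.

Signatures required: three-fourths of 8 — 3/4 of 8 = 6, so 6 needed; 7 signed. Sufficient.
Dating window: the latest signature is 78 days after the earliest; the limit is 60 days. Outside the window.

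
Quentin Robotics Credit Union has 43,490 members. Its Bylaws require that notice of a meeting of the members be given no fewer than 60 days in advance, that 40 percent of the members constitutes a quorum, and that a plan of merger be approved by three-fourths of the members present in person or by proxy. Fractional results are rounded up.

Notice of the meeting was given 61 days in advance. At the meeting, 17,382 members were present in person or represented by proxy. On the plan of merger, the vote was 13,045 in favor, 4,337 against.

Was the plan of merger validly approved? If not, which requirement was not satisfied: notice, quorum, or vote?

Notice: 61 days given; 60 required. Satisfied.
Quorum: 40% of 43,490 = 17,396; 17,382 present. Not satisfied.
Vote: requires three-fourths of those present (17,382); 3/4 of 17382 = 13036.50, rounded up to 13037, so 13,037 needed; 13,045 in favor. Satisfied.

Invalid — quorum requirement not satisfied.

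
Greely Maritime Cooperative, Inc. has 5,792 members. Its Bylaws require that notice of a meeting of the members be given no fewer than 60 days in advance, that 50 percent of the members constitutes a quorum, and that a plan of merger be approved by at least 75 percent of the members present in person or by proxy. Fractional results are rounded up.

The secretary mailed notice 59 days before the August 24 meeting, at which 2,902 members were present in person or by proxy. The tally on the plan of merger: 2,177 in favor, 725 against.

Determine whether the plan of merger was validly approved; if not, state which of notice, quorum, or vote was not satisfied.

Invalid — notice requirement not satisfied.

Notice: 59 days given; 60 required. Not satisfied.
Quorum: 50% of 5,792 = 2,896; 2,902 present. Satisfied.
Vote: requires three-fourths of those present (2,902); 3/4 of 2902 = 2176.50, rounded up to 2177, so 2,177 needed; 2,177 in favor. Satisfied.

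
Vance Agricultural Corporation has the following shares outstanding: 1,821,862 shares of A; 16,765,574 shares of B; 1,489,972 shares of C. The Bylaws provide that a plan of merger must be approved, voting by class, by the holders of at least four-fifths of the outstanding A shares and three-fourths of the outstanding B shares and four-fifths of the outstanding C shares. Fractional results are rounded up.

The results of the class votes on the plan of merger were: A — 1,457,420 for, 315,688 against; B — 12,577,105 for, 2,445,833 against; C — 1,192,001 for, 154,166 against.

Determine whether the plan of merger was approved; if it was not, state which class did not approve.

Not approved — the A shares did not give the required vote.

A: 4/5 of 1821862 = 1457489.60, rounded up to 1457490; 1,457,490 required, 1,457,420 in favor — not approved.
B: 3/4 of 16765574 = 12574180.50, rounded up to 12574181; 12,574,181 required, 12,577,105 in favor — approved.
C: 4/5 of 1489972 = 1191977.60, rounded up to 1191978; 1,191,978 required, 1,192,001 in favor — approved.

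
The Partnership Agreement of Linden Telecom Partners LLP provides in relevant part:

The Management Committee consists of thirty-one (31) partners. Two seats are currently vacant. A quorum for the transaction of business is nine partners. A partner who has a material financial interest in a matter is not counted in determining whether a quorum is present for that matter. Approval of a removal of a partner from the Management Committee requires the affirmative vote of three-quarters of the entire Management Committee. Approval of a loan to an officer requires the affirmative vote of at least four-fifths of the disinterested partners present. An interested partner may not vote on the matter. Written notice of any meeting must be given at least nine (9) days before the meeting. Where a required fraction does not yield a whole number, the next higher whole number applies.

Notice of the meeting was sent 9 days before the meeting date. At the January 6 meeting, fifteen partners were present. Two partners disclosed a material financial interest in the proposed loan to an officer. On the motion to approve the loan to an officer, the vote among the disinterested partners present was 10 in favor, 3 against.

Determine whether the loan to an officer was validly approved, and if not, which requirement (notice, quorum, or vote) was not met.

Notice: 9 days given; 9 required (9 ≥ 9). Satisfied.
Quorum: 15 present, but the 2 interested partners do not count, leaving 13. Quorum is 9. Satisfied.
Vote: the loan to an officer requires four-fifths of the disinterested partners present (15 − 2 = 13). 4/5 of 13 = 10.40, rounded up to 11, so 11 affirmative votes are needed; 10 voted in favor. Not satisfied.

Invalid — vote requirement not satisfied.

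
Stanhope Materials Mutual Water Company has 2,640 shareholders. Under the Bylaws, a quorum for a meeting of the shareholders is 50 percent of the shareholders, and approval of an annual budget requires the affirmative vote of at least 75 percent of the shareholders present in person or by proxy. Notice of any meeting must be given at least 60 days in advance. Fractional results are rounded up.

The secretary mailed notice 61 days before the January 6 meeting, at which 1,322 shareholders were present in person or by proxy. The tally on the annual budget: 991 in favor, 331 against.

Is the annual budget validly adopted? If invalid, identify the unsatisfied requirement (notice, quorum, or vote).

Invalid — vote requirement not satisfied.

Notice: 61 days given; 60 required. Satisfied.
Quorum: 50% of 2,640 = 1,320; 1,322 present. Satisfied.
Vote: requires three-fourths of those present (1,322); 3/4 of 1322 = 991.50, rounded up to 992, so 992 needed; 991 in favor. Not satisfied.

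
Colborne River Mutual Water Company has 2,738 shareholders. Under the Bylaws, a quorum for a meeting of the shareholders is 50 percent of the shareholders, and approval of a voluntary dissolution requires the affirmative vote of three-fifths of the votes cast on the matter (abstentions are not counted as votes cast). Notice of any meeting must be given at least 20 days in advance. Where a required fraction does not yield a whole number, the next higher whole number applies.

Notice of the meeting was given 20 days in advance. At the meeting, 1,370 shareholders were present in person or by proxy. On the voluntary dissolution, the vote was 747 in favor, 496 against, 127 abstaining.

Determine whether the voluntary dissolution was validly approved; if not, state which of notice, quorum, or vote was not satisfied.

Valid — all requirements satisfied.

Notice: 20 days given; 20 required. Satisfied.
Quorum: 50% of 2,738 = 1,369; 1,370 present. Satisfied.
Vote: requires three-fifths of the votes cast (1,370 − 127 abstaining = 1,243); 3/5 of 1243 = 745.80, rounded up to 746, so 746 needed; 747 in favor. Satisfied.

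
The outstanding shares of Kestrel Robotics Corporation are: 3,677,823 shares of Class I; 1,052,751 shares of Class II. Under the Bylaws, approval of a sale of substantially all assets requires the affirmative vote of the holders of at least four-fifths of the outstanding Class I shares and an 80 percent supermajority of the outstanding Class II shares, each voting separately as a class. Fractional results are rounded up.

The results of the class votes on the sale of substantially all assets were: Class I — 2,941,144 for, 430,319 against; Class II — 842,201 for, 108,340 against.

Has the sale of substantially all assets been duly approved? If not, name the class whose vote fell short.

Not approved — the Class I shares did not give the required vote.

Class I: 4/5 of 3677823 = 2942258.40, rounded up to 2942259; 2,942,259 required, 2,941,144 in favor — not approved.
Class II: 4/5 of 1052751 = 842200.80, rounded up to 842201; 842,201 required, 842,201 in favor — approved.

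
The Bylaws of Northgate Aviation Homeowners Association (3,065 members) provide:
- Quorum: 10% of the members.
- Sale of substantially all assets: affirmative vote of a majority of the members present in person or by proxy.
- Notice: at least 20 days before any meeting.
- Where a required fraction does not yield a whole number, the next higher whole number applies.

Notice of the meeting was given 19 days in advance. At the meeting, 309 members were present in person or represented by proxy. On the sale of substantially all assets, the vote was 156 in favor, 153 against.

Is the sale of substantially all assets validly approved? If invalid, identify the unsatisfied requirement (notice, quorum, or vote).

Invalid — notice requirement not satisfied.

Notice: 19 days given; 20 required. Not satisfied.
Quorum: 10% of 3,065 = 306.50, rounded up to 307; 309 present. Satisfied.
Vote: requires a majority of those present (309); a majority of 309 is 155, so 155 needed; 156 in favor. Satisfied.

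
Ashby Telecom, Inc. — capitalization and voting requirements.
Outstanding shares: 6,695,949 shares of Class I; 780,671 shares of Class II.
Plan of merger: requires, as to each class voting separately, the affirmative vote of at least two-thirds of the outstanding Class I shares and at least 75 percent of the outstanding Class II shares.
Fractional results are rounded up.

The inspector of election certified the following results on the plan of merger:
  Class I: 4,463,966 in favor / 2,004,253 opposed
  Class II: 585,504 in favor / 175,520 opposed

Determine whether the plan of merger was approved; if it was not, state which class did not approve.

Approved — every class gave the required vote.

Class I: 2/3 of 6695949 = 4463966; 4,463,966 required, 4,463,966 in favor — approved.
Class II: 3/4 of 780671 = 585503.25, rounded up to 585504; 585,504 required, 585,504 in favor — approved.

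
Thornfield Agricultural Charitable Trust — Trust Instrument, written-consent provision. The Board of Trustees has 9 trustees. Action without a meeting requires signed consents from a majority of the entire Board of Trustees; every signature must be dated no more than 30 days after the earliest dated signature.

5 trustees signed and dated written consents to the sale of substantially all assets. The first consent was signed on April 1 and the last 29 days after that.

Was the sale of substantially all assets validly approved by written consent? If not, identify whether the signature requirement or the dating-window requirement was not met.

Effective — both the signature and dating-window requirements are satisfied.

Signatures required: a majority of 9 — a majority of 9 is 5, so 5 needed; 5 signed. Sufficient.
Dating window: the latest signature is 29 days after the earliest; the limit is 30 days. Within the window.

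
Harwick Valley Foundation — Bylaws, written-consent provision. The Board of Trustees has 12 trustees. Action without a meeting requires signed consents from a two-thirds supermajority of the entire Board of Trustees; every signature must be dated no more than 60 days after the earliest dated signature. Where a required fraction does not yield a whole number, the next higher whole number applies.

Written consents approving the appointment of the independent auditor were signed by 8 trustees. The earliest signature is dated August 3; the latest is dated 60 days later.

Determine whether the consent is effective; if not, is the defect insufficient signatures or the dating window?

Effective — both the signature and dating-window requirements are satisfied.

Signatures required: a two-thirds supermajority of 12 — 2/3 of 12 = 8, so 8 needed; 8 signed. Sufficient.
Dating window: the latest signature is 60 days after the earliest; the limit is 60 days. Within the window.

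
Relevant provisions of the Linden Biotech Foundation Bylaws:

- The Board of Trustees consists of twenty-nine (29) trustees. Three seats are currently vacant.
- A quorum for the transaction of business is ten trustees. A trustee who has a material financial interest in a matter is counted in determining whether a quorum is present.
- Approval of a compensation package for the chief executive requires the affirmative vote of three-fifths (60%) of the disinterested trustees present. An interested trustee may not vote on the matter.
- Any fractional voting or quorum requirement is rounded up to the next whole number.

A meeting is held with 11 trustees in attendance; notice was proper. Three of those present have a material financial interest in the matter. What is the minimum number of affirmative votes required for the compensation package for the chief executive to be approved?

5

The compensation package for the chief executive requires three-fifths of the disinterested trustees present (11 − 3 = 8).
3/5 of 8 = 4.80, rounded up to 5.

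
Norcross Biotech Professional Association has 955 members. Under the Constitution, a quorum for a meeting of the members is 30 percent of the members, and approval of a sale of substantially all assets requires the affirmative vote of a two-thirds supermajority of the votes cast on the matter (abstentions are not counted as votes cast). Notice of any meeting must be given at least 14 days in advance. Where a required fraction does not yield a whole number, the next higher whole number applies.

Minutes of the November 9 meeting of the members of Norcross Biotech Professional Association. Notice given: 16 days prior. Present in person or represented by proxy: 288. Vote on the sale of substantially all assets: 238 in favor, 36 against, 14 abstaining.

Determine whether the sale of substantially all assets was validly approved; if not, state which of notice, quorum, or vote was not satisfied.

Notice: 16 days given; 14 required. Satisfied.
Quorum: 30% of 955 = 286.50, rounded up to 287; 288 present. Satisfied.
Vote: requires two-thirds of the votes cast (288 − 14 abstaining = 274); 2/3 of 274 = 182.67, rounded up to 183, so 183 needed; 238 in favor. Satisfied.

Valid — all requirements satisfied.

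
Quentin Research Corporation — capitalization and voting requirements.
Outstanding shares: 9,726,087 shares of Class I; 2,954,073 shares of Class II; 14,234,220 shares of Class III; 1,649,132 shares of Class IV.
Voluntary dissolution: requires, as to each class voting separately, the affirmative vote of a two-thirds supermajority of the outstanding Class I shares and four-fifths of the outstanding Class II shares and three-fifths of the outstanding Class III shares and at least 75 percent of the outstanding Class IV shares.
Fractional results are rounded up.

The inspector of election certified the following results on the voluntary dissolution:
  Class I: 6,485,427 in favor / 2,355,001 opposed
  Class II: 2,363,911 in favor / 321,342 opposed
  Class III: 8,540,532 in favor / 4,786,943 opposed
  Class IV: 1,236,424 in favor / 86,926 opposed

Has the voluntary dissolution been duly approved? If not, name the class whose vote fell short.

Not approved — the Class IV shares did not give the required vote.

Class I: 2/3 of 9726087 = 6484058; 6,484,058 required, 6,485,427 in favor — approved.
Class II: 4/5 of 2954073 = 2363258.40, rounded up to 2363259; 2,363,259 required, 2,363,911 in favor — approved.
Class III: 3/5 of 14234220 = 8540532; 8,540,532 required, 8,540,532 in favor — approved.
Class IV: 3/4 of 1649132 = 1236849; 1,236,849 required, 1,236,424 in favor — not approved.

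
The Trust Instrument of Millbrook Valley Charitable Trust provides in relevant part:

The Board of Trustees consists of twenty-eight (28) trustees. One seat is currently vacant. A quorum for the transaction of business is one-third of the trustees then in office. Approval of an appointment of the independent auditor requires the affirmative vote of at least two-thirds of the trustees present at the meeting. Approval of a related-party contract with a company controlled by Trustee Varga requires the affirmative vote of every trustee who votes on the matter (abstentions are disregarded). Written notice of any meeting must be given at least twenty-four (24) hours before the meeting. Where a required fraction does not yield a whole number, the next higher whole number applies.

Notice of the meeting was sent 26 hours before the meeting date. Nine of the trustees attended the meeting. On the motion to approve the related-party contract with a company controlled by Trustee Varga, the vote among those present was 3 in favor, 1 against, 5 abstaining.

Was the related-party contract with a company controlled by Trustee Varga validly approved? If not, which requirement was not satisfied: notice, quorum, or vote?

Invalid — vote requirement not satisfied.

Notice: 26 hours given; 24 required (26 ≥ 24). Satisfied.
Quorum: 9 present; quorum is 9. Satisfied.
Vote: the related-party contract with a company controlled by Trustee Varga requires the unanimous vote of the votes cast (9 present − 5 abstaining = 4). Unanimous means all 4, so 4 affirmative votes are needed; 3 voted in favor. Not satisfied.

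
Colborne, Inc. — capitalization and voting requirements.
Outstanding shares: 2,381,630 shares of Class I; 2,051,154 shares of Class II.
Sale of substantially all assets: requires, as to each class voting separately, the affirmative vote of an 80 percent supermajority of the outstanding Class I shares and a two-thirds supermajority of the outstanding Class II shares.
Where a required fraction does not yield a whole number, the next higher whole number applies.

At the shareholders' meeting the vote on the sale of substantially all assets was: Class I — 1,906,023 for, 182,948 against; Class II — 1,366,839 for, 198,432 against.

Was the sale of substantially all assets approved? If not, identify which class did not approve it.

Not approved — the Class II shares did not give the required vote.

Class I: 4/5 of 2381630 = 1905304; 1,905,304 required, 1,906,023 in favor — approved.
Class II: 2/3 of 2051154 = 1367436; 1,367,436 required, 1,366,839 in favor — not approved.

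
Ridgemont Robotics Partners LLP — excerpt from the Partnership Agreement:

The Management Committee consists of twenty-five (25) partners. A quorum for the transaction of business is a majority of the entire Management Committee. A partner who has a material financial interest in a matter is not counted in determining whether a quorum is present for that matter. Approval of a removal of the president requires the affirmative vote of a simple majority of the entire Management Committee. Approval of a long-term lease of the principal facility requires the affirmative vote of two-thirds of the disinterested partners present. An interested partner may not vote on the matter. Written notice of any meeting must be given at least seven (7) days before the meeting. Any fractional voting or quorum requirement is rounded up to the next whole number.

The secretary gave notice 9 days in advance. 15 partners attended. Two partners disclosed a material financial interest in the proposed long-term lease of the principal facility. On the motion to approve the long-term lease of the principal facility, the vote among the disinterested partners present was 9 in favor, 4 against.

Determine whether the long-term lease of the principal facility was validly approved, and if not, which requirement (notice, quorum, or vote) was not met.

Notice: 9 days given; 7 required (9 ≥ 7). Satisfied.
Quorum: 15 present, but the 2 interested partners do not count, leaving 13. Quorum is 13. Satisfied.
Vote: the long-term lease of the principal facility requires two-thirds of the disinterested partners present (15 − 2 = 13). 2/3 of 13 = 8.67, rounded up to 9, so 9 affirmative votes are needed; 9 voted in favor. Satisfied.

Valid — all requirements satisfied.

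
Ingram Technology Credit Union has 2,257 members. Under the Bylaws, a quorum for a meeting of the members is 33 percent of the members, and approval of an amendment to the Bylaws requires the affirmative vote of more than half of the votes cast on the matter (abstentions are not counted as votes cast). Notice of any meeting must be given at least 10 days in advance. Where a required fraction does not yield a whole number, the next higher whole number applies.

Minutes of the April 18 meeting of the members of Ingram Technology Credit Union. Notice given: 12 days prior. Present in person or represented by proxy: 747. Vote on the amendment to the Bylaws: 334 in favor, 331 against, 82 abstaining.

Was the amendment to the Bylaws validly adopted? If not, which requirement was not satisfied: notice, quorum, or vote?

Notice: 12 days given; 10 required. Satisfied.
Quorum: 33% of 2,257 = 744.81, rounded up to 745; 747 present. Satisfied.
Vote: requires a majority of the votes cast (747 − 82 abstaining = 665); a majority of 665 is 333, so 333 needed; 334 in favor. Satisfied.

Valid — all requirements satisfied.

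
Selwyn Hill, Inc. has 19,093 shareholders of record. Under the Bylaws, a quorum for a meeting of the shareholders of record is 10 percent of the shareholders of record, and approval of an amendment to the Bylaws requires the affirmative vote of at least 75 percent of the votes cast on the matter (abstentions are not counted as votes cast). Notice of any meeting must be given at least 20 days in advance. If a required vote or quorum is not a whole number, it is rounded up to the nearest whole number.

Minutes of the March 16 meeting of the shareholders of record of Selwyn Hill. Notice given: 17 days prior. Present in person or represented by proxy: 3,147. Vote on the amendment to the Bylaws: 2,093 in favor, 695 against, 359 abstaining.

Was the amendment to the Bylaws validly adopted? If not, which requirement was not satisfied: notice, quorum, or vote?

Notice: 17 days given; 20 required. Not satisfied.
Quorum: 10% of 19,093 = 1,909.30, rounded up to 1,910; 3,147 present. Satisfied.
Vote: requires three-fourths of the votes cast (3,147 − 359 abstaining = 2,788); 3/4 of 2788 = 2091, so 2,091 needed; 2,093 in favor. Satisfied.

Invalid — notice requirement not satisfied.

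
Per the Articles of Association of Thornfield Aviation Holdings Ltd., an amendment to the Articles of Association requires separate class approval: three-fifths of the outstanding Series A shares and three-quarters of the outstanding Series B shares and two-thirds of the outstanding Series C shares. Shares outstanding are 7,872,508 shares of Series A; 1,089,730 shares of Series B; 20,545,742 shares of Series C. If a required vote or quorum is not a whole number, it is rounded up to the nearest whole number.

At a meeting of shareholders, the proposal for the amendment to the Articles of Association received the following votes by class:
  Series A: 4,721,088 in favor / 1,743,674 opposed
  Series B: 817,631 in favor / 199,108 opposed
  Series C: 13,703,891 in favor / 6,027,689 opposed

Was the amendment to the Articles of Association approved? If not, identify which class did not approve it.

Not approved — the Series A shares did not give the required vote.

Series A: 3/5 of 7872508 = 4723504.80, rounded up to 4723505; 4,723,505 required, 4,721,088 in favor — not approved.
Series B: 3/4 of 1089730 = 817297.50, rounded up to 817298; 817,298 required, 817,631 in favor — approved.
Series C: 2/3 of 20545742 = 13697161.33, rounded up to 13697162; 13,697,162 required, 13,703,891 in favor — approved.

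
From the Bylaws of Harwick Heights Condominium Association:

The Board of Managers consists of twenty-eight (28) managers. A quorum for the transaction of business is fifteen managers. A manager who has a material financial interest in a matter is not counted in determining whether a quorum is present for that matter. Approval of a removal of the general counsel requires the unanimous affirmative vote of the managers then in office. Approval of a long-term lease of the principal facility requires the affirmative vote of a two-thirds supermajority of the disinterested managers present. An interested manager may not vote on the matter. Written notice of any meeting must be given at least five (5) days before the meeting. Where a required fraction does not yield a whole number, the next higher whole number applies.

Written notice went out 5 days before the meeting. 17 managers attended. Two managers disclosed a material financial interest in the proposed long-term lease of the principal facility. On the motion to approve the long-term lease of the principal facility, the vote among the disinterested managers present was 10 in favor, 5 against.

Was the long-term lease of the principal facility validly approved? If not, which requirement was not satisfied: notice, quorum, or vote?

Notice: 5 days given; 5 required (5 ≥ 5). Satisfied.
Quorum: 17 present, but the 2 interested managers do not count, leaving 15. Quorum is 15. Satisfied.
Vote: the long-term lease of the principal facility requires two-thirds of the disinterested managers present (17 − 2 = 15). 2/3 of 15 = 10, so 10 affirmative votes are needed; 10 voted in favor. Satisfied.

Valid — all requirements satisfied.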